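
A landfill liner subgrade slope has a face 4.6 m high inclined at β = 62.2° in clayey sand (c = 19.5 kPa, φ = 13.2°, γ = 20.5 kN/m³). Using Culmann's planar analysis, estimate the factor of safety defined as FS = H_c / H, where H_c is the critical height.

FS = 2.07

H_c = (4c/γ) · sinβ cosφ / [1 − cos(β − φ)]
    = (4·19.5/20.5) · sin62.2°·cos13.2° / [1 − cos49.0°]
    = 3.805 · 0.8612 / 0.3439 = 9.53 m
FS = H_c / H = 9.53 / 4.6 = 2.071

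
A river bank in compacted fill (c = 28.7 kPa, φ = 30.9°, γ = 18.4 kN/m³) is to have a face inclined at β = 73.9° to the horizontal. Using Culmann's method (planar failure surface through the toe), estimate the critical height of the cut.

H_c = 19.15 m

Culmann's analysis gives the critical failure plane at α_cr = (β + φ)/2 = (73.9 + 30.9)/2 = 52.4°, and the critical height
H_c = (4c/γ) · sinβ cosφ / [1 − cos(β − φ)]
    = (4·28.7/18.4) · sin73.9°·cos30.9° / [1 − cos(43.0°)]
    = 6.239 · 0.9608·0.8581 / [1 − 0.7314]
    = 6.239 · 0.8244 / 0.2686
    = 19.15 m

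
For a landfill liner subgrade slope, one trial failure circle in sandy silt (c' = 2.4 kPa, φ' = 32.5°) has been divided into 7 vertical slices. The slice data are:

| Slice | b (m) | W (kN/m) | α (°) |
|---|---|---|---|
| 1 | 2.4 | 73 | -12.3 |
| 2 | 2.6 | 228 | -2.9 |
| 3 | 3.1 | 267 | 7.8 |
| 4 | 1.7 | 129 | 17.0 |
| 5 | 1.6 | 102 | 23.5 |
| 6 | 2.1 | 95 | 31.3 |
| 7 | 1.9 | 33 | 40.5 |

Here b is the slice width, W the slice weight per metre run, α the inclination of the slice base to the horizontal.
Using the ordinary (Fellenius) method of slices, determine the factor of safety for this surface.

FS = 3.82

Ordinary method of slices: FS = Σ[c'·Δl_i + (W_i cosα_i)·tanφ'] / Σ W_i sinα_i, with Δl_i = b_i / cosα_i.
Slice 1: Δl = 2.4/cos(-12.3°) = 2.456 m; N'_1 = 73·cos(-12.3°) = 71.3; c'Δl = 5.90; W sinα = -15.6
Slice 2: Δl = 2.6/cos(-2.9°) = 2.603 m; N'_2 = 228·cos(-2.9°) = 227.7; c'Δl = 6.25; W sinα = -11.5
Slice 3: Δl = 3.1/cos7.8° = 3.129 m; N'_3 = 267·cos7.8° = 264.5; c'Δl = 7.51; W sinα = 36.2
Slice 4: Δl = 1.7/cos17.0° = 1.778 m; N'_4 = 129·cos17.0° = 123.4; c'Δl = 4.27; W sinα = 37.7
Slice 5: Δl = 1.6/cos23.5° = 1.745 m; N'_5 = 102·cos23.5° = 93.5; c'Δl = 4.19; W sinα = 40.7
Slice 6: Δl = 2.1/cos31.3° = 2.458 m; N'_6 = 95·cos31.3° = 81.2; c'Δl = 5.90; W sinα = 49.4
Slice 7: Δl = 1.9/cos40.5° = 2.499 m; N'_7 = 33·cos40.5° = 25.1; c'Δl = 6.00; W sinα = 21.4
Σc'Δl = 40.0 kN/m; ΣN' = 886.7 kN/m; ΣW sinα = 158.3 kN/m
Resisting = 40.0 + 886.7·tan32.5° = 40.0 + 564.9 = 604.9 kN/m
FS = 604.9 / 158.3 = 3.821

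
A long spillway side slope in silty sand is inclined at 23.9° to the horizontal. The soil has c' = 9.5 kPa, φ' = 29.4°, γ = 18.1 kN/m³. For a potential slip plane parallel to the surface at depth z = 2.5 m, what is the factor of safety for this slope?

For an infinite slope with a slip plane parallel to the surface (no pore pressure): FS = [c' + γz cos²β tanφ'] / [γz sinβ cosβ].
γz = 18.1·2.5 = 45.25 kN/m²
Numerator = 9.5 + 45.25·cos²23.9°·tan29.4° = 9.5 + 45.25·0.8359·0.5635 = 30.812 kPa
Denominator = 45.25·sin23.9°·cos23.9° = 45.25·0.4051·0.9143 = 16.761 kPa
FS = 30.812 / 16.761 = 1.838

FS = 1.84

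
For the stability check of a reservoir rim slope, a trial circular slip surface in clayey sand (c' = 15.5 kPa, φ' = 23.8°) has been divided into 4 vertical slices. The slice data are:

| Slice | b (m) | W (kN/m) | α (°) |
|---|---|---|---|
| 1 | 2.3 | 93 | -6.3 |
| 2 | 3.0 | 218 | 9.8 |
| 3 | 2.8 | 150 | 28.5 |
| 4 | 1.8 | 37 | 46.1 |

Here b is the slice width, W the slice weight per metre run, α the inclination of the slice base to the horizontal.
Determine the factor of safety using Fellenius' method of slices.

Ordinary method of slices: FS = Σ[c'·Δl_i + (W_i cosα_i)·tanφ'] / Σ W_i sinα_i, with Δl_i = b_i / cosα_i.
Slice 1: Δl = 2.3/cos(-6.3°) = 2.314 m; N'_1 = 93·cos(-6.3°) = 92.4; c'Δl = 35.87; W sinα = -10.2
Slice 2: Δl = 3.0/cos9.8° = 3.044 m; N'_2 = 218·cos9.8° = 214.8; c'Δl = 47.19; W sinα = 37.1
Slice 3: Δl = 2.8/cos28.5° = 3.186 m; N'_3 = 150·cos28.5° = 131.8; c'Δl = 49.38; W sinα = 71.6
Slice 4: Δl = 1.8/cos46.1° = 2.596 m; N'_4 = 37·cos46.1° = 25.7; c'Δl = 40.24; W sinα = 26.7
Σc'Δl = 172.7 kN/m; ΣN' = 464.7 kN/m; ΣW sinα = 125.1 kN/m
Resisting = 172.7 + 464.7·tan23.8° = 172.7 + 205.0 = 377.6 kN/m
FS = 377.6 / 125.1 = 3.018

FS = 3.02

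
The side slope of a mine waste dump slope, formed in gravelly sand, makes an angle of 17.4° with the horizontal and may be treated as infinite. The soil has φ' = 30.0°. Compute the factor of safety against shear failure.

For a dry cohesionless infinite slope the factor of safety is FS = tanφ' / tanβ.
FS = tan30.0° / tan17.4° = 0.5774 / 0.3134 = 1.842

FS = 1.84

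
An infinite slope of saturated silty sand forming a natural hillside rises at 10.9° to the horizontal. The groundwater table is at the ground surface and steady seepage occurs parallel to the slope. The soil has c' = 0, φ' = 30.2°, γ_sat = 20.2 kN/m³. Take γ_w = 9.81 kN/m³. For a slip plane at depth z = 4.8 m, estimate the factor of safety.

With seepage parallel to the slope and the water table at the surface, the effective normal stress on the slip plane uses the buoyant unit weight γ' = γ_sat − γ_w while the driving shear stress uses γ_sat:
FS = [c' + γ' z cos²β tanφ'] / [γ_sat z sinβ cosβ]
(For c' = 0 this reduces to FS = (γ'/γ_sat)·tanφ'/tanβ.)
γ' = 20.2 − 9.81 = 10.39 kN/m³
Numerator = 0.0 + 10.39·4.8·cos²10.9°·tan30.2° = 0.0 + 10.39·4.8·0.9642·0.5820 = 27.988 kPa
Denominator = 20.2·4.8·sin10.9°·cos10.9° = 20.2·4.8·0.1891·0.9820 = 18.004 kPa
FS = 27.988 / 18.004 = 1.555

FS = 1.55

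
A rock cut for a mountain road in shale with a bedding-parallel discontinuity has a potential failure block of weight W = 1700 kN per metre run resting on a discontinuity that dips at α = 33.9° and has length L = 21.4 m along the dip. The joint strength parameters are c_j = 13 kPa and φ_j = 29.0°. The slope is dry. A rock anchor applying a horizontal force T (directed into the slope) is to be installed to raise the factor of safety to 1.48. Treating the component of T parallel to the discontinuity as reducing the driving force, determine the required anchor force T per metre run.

T = 223 kN/m

Resolving forces along and normal to the sliding plane, with the horizontal anchor force T adding T·sinα to the effective normal force and T·cosα acting up the plane against the driving force:
FS = [c_jL + (W cosα + T sinα) tanφ_j] / [W sinα − T cosα]
Without the anchor: N' = 1411.0 kN/m, driving T_d = 948.2 kN/m, resisting R = 13·21.4 + 1411.0·tan29.0° = 1060.3 kN/m, FS = 1.12.
Setting FS = 1.48 and solving for T:
1.48·(948.2 − T cos33.9°) = 1060.3 + T sin33.9°·tan29.0°
T·(sin33.9°·tan29.0° + 1.48·cos33.9°) = 1.48·948.2 − 1060.3
T·(0.5577·0.5543 + 1.48·0.8300) = 1403.3 − 1060.3 = 342.9
T·1.5376 = 342.9
T = 223.0 kN/m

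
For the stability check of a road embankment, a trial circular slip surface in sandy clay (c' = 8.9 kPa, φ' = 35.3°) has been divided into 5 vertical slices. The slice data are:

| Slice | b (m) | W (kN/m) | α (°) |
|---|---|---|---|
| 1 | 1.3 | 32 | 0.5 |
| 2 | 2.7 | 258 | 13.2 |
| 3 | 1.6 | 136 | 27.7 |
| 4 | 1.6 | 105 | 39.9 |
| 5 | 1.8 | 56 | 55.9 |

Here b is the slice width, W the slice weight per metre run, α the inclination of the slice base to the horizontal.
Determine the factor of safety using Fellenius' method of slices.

Ordinary method of slices: FS = Σ[c'·Δl_i + (W_i cosα_i)·tanφ'] / Σ W_i sinα_i, with Δl_i = b_i / cosα_i.
Slice 1: Δl = 1.3/cos0.5° = 1.300 m; N'_1 = 32·cos0.5° = 32.0; c'Δl = 11.57; W sinα = 0.3
Slice 2: Δl = 2.7/cos13.2° = 2.773 m; N'_2 = 258·cos13.2° = 251.2; c'Δl = 24.68; W sinα = 58.9
Slice 3: Δl = 1.6/cos27.7° = 1.807 m; N'_3 = 136·cos27.7° = 120.4; c'Δl = 16.08; W sinα = 63.2
Slice 4: Δl = 1.6/cos39.9° = 2.086 m; N'_4 = 105·cos39.9° = 80.6; c'Δl = 18.56; W sinα = 67.4
Slice 5: Δl = 1.8/cos55.9° = 3.211 m; N'_5 = 56·cos55.9° = 31.4; c'Δl = 28.57; W sinα = 46.4
Σc'Δl = 99.5 kN/m; ΣN' = 515.5 kN/m; ΣW sinα = 236.1 kN/m
Resisting = 99.5 + 515.5·tan35.3° = 99.5 + 365.0 = 464.5 kN/m
FS = 464.5 / 236.1 = 1.967

FS = 1.97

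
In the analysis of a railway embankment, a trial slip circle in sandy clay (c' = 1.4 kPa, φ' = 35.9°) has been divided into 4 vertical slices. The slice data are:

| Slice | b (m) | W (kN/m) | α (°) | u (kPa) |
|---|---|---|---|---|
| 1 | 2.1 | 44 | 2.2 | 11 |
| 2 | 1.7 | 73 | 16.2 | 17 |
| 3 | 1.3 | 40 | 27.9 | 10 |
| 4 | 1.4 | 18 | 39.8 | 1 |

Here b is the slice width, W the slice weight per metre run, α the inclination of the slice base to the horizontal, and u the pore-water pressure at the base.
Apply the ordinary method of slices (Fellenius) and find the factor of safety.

Ordinary method of slices: FS = Σ[c'·Δl_i + (W_i cosα_i − u_i·Δl_i)·tanφ'] / Σ W_i sinα_i, with Δl_i = b_i / cosα_i.
Slice 1: Δl = 2.1/cos2.2° = 2.102 m; N'_1 = 44·cos2.2° − 11·2.102 = 20.9; c'Δl = 2.94; W sinα = 1.7
Slice 2: Δl = 1.7/cos16.2° = 1.770 m; N'_2 = 73·cos16.2° − 17·1.770 = 40.0; c'Δl = 2.48; W sinα = 20.4
Slice 3: Δl = 1.3/cos27.9° = 1.471 m; N'_3 = 40·cos27.9° − 10·1.471 = 20.6; c'Δl = 2.06; W sinα = 18.7
Slice 4: Δl = 1.4/cos39.8° = 1.822 m; N'_4 = 18·cos39.8° − 1·1.822 = 12.0; c'Δl = 2.55; W sinα = 11.5
Σc'Δl = 10.0 kN/m; ΣN' = 93.5 kN/m; ΣW sinα = 52.3 kN/m
Resisting = 10.0 + 93.5·tan35.9° = 10.0 + 67.7 = 77.7 kN/m
FS = 77.7 / 52.3 = 1.486

FS = 1.49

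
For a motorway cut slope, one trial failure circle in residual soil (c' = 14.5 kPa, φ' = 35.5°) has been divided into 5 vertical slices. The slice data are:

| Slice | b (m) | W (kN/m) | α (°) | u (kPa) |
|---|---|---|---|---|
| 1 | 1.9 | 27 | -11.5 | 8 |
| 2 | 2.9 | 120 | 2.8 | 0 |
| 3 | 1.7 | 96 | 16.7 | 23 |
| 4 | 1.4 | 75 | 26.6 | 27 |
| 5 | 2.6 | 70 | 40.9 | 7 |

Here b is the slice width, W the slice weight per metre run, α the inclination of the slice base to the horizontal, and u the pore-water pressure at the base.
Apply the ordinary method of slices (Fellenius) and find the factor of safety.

Ordinary method of slices: FS = Σ[c'·Δl_i + (W_i cosα_i − u_i·Δl_i)·tanφ'] / Σ W_i sinα_i, with Δl_i = b_i / cosα_i.
Slice 1: Δl = 1.9/cos(-11.5°) = 1.939 m; N'_1 = 27·cos(-11.5°) − 8·1.939 = 10.9; c'Δl = 28.11; W sinα = -5.4
Slice 2: Δl = 2.9/cos2.8° = 2.903 m; N'_2 = 120·cos2.8° − 0·2.903 = 119.9; c'Δl = 42.10; W sinα = 5.9
Slice 3: Δl = 1.7/cos16.7° = 1.775 m; N'_3 = 96·cos16.7° − 23·1.775 = 51.1; c'Δl = 25.74; W sinα = 27.6
Slice 4: Δl = 1.4/cos26.6° = 1.566 m; N'_4 = 75·cos26.6° − 27·1.566 = 24.8; c'Δl = 22.70; W sinα = 33.6
Slice 5: Δl = 2.6/cos40.9° = 3.440 m; N'_5 = 70·cos40.9° − 7·3.440 = 28.8; c'Δl = 49.88; W sinα = 45.8
Σc'Δl = 168.5 kN/m; ΣN' = 235.6 kN/m; ΣW sinα = 107.5 kN/m
Resisting = 168.5 + 235.6·tan35.5° = 168.5 + 168.0 = 336.5 kN/m
FS = 336.5 / 107.5 = 3.131

FS = 3.13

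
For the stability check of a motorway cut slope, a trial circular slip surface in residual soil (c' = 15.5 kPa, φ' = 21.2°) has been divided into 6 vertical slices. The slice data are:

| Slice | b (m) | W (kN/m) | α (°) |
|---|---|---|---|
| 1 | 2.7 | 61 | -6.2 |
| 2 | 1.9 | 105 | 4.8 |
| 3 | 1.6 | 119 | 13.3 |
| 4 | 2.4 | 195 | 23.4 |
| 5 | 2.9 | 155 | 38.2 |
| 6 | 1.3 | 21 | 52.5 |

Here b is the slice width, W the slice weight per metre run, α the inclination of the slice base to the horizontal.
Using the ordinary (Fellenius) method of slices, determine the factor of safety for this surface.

Ordinary method of slices: FS = Σ[c'·Δl_i + (W_i cosα_i)·tanφ'] / Σ W_i sinα_i, with Δl_i = b_i / cosα_i.
Slice 1: Δl = 2.7/cos(-6.2°) = 2.716 m; N'_1 = 61·cos(-6.2°) = 60.6; c'Δl = 42.10; W sinα = -6.6
Slice 2: Δl = 1.9/cos4.8° = 1.907 m; N'_2 = 105·cos4.8° = 104.6; c'Δl = 29.55; W sinα = 8.8
Slice 3: Δl = 1.6/cos13.3° = 1.644 m; N'_3 = 119·cos13.3° = 115.8; c'Δl = 25.48; W sinα = 27.4
Slice 4: Δl = 2.4/cos23.4° = 2.615 m; N'_4 = 195·cos23.4° = 179.0; c'Δl = 40.53; W sinα = 77.4
Slice 5: Δl = 2.9/cos38.2° = 3.690 m; N'_5 = 155·cos38.2° = 121.8; c'Δl = 57.20; W sinα = 95.9
Slice 6: Δl = 1.3/cos52.5° = 2.135 m; N'_6 = 21·cos52.5° = 12.8; c'Δl = 33.10; W sinα = 16.7
Σc'Δl = 228.0 kN/m; ΣN' = 594.6 kN/m; ΣW sinα = 219.5 kN/m
Resisting = 228.0 + 594.6·tan21.2° = 228.0 + 230.6 = 458.6 kN/m
FS = 458.6 / 219.5 = 2.089

FS = 2.09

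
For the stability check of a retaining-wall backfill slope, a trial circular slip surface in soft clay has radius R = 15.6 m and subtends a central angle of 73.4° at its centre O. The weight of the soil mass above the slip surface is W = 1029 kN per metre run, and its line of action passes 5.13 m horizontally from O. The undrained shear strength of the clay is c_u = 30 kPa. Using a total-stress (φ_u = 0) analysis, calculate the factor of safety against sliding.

Taking moments about the centre O, the resisting moment is provided by the undrained shear strength acting along the arc:
Arc length L_a = R·θ = 15.6·(73.4°·π/180) = 15.6·1.2811 = 19.98 m
M_R = c_u·L_a·R = 30·19.98·15.6 = 9352.8 kN·m/m
M_D = W·d = 1029·5.13 = 5278.8 kN·m/m
FS = M_R / M_D = 9352.8 / 5278.8 = 1.772

FS = 1.77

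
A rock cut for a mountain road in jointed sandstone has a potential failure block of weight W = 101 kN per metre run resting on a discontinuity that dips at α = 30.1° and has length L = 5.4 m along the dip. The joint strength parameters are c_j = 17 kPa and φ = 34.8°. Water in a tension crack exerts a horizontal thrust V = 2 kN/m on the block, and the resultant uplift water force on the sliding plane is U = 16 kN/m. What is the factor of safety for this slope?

FS = 2.69

Resolving the block weight along and normal to the plane and applying the Mohr–Coulomb strength on the joint:
N' = W cosα − U − V sinα = 101·cos30.1° − 16 − 2·sin30.1° = 70.4 kN/m
Driving force T = W sinα + V cosα = 101·sin30.1° + 2·cos30.1° = 52.4 kN/m
Resisting force R = c_j·L + N'·tanφ = 17·5.4 + 70.4·tan34.8° = 91.8 + 48.9 = 140.7 kN/m
FS = R / T = 140.7 / 52.4 = 2.686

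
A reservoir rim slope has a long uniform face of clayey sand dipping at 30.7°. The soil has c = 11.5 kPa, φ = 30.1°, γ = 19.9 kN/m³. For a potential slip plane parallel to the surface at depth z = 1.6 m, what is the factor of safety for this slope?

For an infinite slope with a slip plane parallel to the surface (no pore pressure): FS = [c + γz cos²β tanφ] / [γz sinβ cosβ].
γz = 19.9·1.6 = 31.84 kN/m²
Numerator = 11.5 + 31.84·cos²30.7°·tan30.1° = 11.5 + 31.84·0.7393·0.5797 = 25.146 kPa
Denominator = 31.84·sin30.7°·cos30.7° = 31.84·0.5105·0.8599 = 13.977 kPa
FS = 25.146 / 13.977 = 1.799

FS = 1.80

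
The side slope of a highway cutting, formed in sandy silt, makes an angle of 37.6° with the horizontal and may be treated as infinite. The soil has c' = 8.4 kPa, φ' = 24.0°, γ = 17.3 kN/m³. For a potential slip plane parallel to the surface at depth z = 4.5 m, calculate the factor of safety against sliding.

For an infinite slope with a slip plane parallel to the surface (no pore pressure): FS = [c' + γz cos²β tanφ'] / [γz sinβ cosβ].
γz = 17.3·4.5 = 77.85 kN/m²
Numerator = 8.4 + 77.85·cos²37.6°·tan24.0° = 8.4 + 77.85·0.6277·0.4452 = 30.158 kPa
Denominator = 77.85·sin37.6°·cos37.6° = 77.85·0.6101·0.7923 = 37.634 kPa
FS = 30.158 / 37.634 = 0.801

FS = 0.80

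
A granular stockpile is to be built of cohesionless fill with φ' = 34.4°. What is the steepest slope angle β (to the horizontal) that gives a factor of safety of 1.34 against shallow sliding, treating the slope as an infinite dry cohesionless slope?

For an infinite dry cohesionless slope FS = tanφ'/tanβ, so tanβ = tanφ' / FS.
tanβ = tan34.4° / 1.34 = 0.6847 / 1.34 = 0.5110
β = arctan(0.5110) = 27.07°

β = 27.1°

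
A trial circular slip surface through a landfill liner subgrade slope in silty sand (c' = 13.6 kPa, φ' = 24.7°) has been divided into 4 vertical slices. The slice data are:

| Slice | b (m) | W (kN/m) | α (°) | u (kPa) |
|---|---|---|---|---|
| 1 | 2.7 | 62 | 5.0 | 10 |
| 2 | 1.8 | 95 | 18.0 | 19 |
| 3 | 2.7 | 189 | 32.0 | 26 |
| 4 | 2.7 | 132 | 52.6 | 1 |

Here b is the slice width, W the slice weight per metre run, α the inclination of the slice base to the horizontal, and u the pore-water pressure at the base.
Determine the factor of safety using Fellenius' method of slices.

Ordinary method of slices: FS = Σ[c'·Δl_i + (W_i cosα_i − u_i·Δl_i)·tanφ'] / Σ W_i sinα_i, with Δl_i = b_i / cosα_i.
Slice 1: Δl = 2.7/cos5.0° = 2.710 m; N'_1 = 62·cos5.0° − 10·2.710 = 34.7; c'Δl = 36.86; W sinα = 5.4
Slice 2: Δl = 1.8/cos18.0° = 1.893 m; N'_2 = 95·cos18.0° − 19·1.893 = 54.4; c'Δl = 25.74; W sinα = 29.4
Slice 3: Δl = 2.7/cos32.0° = 3.184 m; N'_3 = 189·cos32.0° − 26·3.184 = 77.5; c'Δl = 43.30; W sinα = 100.2
Slice 4: Δl = 2.7/cos52.6° = 4.445 m; N'_4 = 132·cos52.6° − 1·4.445 = 75.7; c'Δl = 60.46; W sinα = 104.9
Σc'Δl = 166.4 kN/m; ΣN' = 242.3 kN/m; ΣW sinα = 239.8 kN/m
Resisting = 166.4 + 242.3·tan24.7° = 166.4 + 111.4 = 277.8 kN/m
FS = 277.8 / 239.8 = 1.159

FS = 1.16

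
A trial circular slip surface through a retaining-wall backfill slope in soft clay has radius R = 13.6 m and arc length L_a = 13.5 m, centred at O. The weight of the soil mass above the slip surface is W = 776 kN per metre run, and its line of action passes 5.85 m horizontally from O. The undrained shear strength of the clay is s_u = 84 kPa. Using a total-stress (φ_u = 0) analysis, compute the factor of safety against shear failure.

FS = 3.40

Taking moments about the centre O, the resisting moment is provided by the undrained shear strength acting along the arc:
M_R = s_u·L_a·R = 84·13.50·13.6 = 15422.4 kN·m/m
M_D = W·d = 776·5.85 = 4539.6 kN·m/m
FS = M_R / M_D = 15422.4 / 4539.6 = 3.397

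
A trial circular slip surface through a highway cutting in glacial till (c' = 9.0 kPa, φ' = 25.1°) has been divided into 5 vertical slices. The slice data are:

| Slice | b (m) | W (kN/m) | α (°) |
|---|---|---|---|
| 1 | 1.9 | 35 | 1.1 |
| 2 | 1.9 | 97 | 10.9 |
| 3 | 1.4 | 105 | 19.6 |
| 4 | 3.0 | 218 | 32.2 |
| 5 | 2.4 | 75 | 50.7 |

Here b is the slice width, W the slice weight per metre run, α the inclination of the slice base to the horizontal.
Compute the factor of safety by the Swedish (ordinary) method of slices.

FS = 1.44

Ordinary method of slices: FS = Σ[c'·Δl_i + (W_i cosα_i)·tanφ'] / Σ W_i sinα_i, with Δl_i = b_i / cosα_i.
Slice 1: Δl = 1.9/cos1.1° = 1.900 m; N'_1 = 35·cos1.1° = 35.0; c'Δl = 17.10; W sinα = 0.7
Slice 2: Δl = 1.9/cos10.9° = 1.935 m; N'_2 = 97·cos10.9° = 95.2; c'Δl = 17.41; W sinα = 18.3
Slice 3: Δl = 1.4/cos19.6° = 1.486 m; N'_3 = 105·cos19.6° = 98.9; c'Δl = 13.37; W sinα = 35.2
Slice 4: Δl = 3.0/cos32.2° = 3.545 m; N'_4 = 218·cos32.2° = 184.5; c'Δl = 31.91; W sinα = 116.2
Slice 5: Δl = 2.4/cos50.7° = 3.789 m; N'_5 = 75·cos50.7° = 47.5; c'Δl = 34.10; W sinα = 58.0
Σc'Δl = 113.9 kN/m; ΣN' = 461.1 kN/m; ΣW sinα = 228.4 kN/m
Resisting = 113.9 + 461.1·tan25.1° = 113.9 + 216.0 = 329.9 kN/m
FS = 329.9 / 228.4 = 1.444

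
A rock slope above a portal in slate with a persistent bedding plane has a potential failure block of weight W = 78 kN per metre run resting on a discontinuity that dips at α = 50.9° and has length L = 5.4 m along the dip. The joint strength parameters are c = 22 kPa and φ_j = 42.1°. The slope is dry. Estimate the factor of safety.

Resolving the block weight along and normal to the plane and applying the Mohr–Coulomb strength on the joint:
N' = W cosα = 78·cos50.9° = 49.2 kN/m
Driving force T = W sinα = 78·sin50.9° = 60.5 kN/m
Resisting force R = c·L + N'·tanφ_j = 22·5.4 + 49.2·tan42.1° = 118.8 + 44.4 = 163.2 kN/m
FS = R / T = 163.2 / 60.5 = 2.697

FS = 2.70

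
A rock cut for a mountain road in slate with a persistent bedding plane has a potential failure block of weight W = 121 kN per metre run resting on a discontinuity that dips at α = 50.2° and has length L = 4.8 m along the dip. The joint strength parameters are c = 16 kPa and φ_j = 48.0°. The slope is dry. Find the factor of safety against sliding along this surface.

Resolving the block weight along and normal to the plane and applying the Mohr–Coulomb strength on the joint:
N' = W cosα = 121·cos50.2° = 77.5 kN/m
Driving force T = W sinα = 121·sin50.2° = 93.0 kN/m
Resisting force R = c·L + N'·tanφ_j = 16·4.8 + 77.5·tan48.0° = 76.8 + 86.0 = 162.8 kN/m
FS = R / T = 162.8 / 93.0 = 1.751

FS = 1.75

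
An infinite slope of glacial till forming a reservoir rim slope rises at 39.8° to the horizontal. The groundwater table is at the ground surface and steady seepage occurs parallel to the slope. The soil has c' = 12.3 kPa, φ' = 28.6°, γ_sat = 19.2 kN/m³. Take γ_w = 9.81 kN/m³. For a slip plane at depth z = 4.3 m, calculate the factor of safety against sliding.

With seepage parallel to the slope and the water table at the surface, the effective normal stress on the slip plane uses the buoyant unit weight γ' = γ_sat − γ_w while the driving shear stress uses γ_sat:
FS = [c' + γ' z cos²β tanφ'] / [γ_sat z sinβ cosβ]
γ' = 19.2 − 9.81 = 9.39 kN/m³
Numerator = 12.3 + 9.39·4.3·cos²39.8°·tan28.6° = 12.3 + 9.39·4.3·0.5903·0.5452 = 25.294 kPa
Denominator = 19.2·4.3·sin39.8°·cos39.8° = 19.2·4.3·0.6401·0.7683 = 40.602 kPa
FS = 25.294 / 40.602 = 0.623

FS = 0.62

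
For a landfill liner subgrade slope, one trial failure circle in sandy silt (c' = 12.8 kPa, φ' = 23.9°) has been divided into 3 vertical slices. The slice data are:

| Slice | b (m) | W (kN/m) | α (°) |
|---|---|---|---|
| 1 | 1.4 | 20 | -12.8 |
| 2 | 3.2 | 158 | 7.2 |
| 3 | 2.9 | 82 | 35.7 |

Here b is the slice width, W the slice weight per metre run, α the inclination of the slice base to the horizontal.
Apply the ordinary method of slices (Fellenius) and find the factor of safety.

Ordinary method of slices: FS = Σ[c'·Δl_i + (W_i cosα_i)·tanφ'] / Σ W_i sinα_i, with Δl_i = b_i / cosα_i.
Slice 1: Δl = 1.4/cos(-12.8°) = 1.436 m; N'_1 = 20·cos(-12.8°) = 19.5; c'Δl = 18.38; W sinα = -4.4
Slice 2: Δl = 3.2/cos7.2° = 3.225 m; N'_2 = 158·cos7.2° = 156.8; c'Δl = 41.29; W sinα = 19.8
Slice 3: Δl = 2.9/cos35.7° = 3.571 m; N'_3 = 82·cos35.7° = 66.6; c'Δl = 45.71; W sinα = 47.9
Σc'Δl = 105.4 kN/m; ΣN' = 242.8 kN/m; ΣW sinα = 63.2 kN/m
Resisting = 105.4 + 242.8·tan23.9° = 105.4 + 107.6 = 213.0 kN/m
FS = 213.0 / 63.2 = 3.369

FS = 3.37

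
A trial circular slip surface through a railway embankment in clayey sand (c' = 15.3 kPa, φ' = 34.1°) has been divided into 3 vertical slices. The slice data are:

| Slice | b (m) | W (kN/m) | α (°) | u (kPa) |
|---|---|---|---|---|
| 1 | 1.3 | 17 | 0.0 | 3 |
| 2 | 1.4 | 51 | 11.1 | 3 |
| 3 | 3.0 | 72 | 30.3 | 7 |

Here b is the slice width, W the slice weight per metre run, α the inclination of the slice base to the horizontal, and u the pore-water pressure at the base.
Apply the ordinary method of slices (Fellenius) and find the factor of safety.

FS = 3.48

Ordinary method of slices: FS = Σ[c'·Δl_i + (W_i cosα_i − u_i·Δl_i)·tanφ'] / Σ W_i sinα_i, with Δl_i = b_i / cosα_i.
Slice 1: Δl = 1.3/cos0.0° = 1.300 m; N'_1 = 17·cos0.0° − 3·1.300 = 13.1; c'Δl = 19.89; W sinα = 0.0
Slice 2: Δl = 1.4/cos11.1° = 1.427 m; N'_2 = 51·cos11.1° − 3·1.427 = 45.8; c'Δl = 21.83; W sinα = 9.8
Slice 3: Δl = 3.0/cos30.3° = 3.475 m; N'_3 = 72·cos30.3° − 7·3.475 = 37.8; c'Δl = 53.16; W sinα = 36.3
Σc'Δl = 94.9 kN/m; ΣN' = 96.7 kN/m; ΣW sinα = 46.1 kN/m
Resisting = 94.9 + 96.7·tan34.1° = 94.9 + 65.5 = 160.4 kN/m
FS = 160.4 / 46.1 = 3.475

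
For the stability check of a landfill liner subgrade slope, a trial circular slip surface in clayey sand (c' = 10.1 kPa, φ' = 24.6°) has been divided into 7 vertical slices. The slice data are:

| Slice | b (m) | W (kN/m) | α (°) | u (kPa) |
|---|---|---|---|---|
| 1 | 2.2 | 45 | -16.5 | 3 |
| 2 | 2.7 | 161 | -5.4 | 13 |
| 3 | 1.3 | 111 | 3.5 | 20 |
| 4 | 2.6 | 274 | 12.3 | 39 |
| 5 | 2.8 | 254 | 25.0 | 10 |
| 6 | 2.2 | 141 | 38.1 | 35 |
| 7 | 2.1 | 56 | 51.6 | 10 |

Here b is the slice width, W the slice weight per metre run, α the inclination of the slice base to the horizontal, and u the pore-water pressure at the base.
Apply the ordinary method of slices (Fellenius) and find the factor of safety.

FS = 1.70

Ordinary method of slices: FS = Σ[c'·Δl_i + (W_i cosα_i − u_i·Δl_i)·tanφ'] / Σ W_i sinα_i, with Δl_i = b_i / cosα_i.
Slice 1: Δl = 2.2/cos(-16.5°) = 2.294 m; N'_1 = 45·cos(-16.5°) − 3·2.294 = 36.3; c'Δl = 23.17; W sinα = -12.8
Slice 2: Δl = 2.7/cos(-5.4°) = 2.712 m; N'_2 = 161·cos(-5.4°) − 13·2.712 = 125.0; c'Δl = 27.39; W sinα = -15.2
Slice 3: Δl = 1.3/cos3.5° = 1.302 m; N'_3 = 111·cos3.5° − 20·1.302 = 84.7; c'Δl = 13.15; W sinα = 6.8
Slice 4: Δl = 2.6/cos12.3° = 2.661 m; N'_4 = 274·cos12.3° − 39·2.661 = 163.9; c'Δl = 26.88; W sinα = 58.4
Slice 5: Δl = 2.8/cos25.0° = 3.089 m; N'_5 = 254·cos25.0° − 10·3.089 = 199.3; c'Δl = 31.20; W sinα = 107.3
Slice 6: Δl = 2.2/cos38.1° = 2.796 m; N'_6 = 141·cos38.1° − 35·2.796 = 13.1; c'Δl = 28.24; W sinα = 87.0
Slice 7: Δl = 2.1/cos51.6° = 3.381 m; N'_7 = 56·cos51.6° − 10·3.381 = 1.0; c'Δl = 34.15; W sinα = 43.9
Σc'Δl = 184.2 kN/m; ΣN' = 623.4 kN/m; ΣW sinα = 275.4 kN/m
Resisting = 184.2 + 623.4·tan24.6° = 184.2 + 285.4 = 469.6 kN/m
FS = 469.6 / 275.4 = 1.705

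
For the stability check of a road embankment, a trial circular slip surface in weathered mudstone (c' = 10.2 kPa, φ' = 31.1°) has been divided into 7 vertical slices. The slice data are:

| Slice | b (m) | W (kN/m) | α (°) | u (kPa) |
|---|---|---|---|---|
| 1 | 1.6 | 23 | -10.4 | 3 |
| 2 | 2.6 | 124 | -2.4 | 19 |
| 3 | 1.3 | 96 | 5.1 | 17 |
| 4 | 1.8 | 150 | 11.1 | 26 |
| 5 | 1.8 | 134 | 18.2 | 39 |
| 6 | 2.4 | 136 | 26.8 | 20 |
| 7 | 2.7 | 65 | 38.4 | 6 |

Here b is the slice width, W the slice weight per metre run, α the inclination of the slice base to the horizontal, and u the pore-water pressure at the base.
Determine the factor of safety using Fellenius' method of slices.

Ordinary method of slices: FS = Σ[c'·Δl_i + (W_i cosα_i − u_i·Δl_i)·tanφ'] / Σ W_i sinα_i, with Δl_i = b_i / cosα_i.
Slice 1: Δl = 1.6/cos(-10.4°) = 1.627 m; N'_1 = 23·cos(-10.4°) − 3·1.627 = 17.7; c'Δl = 16.59; W sinα = -4.2
Slice 2: Δl = 2.6/cos(-2.4°) = 2.602 m; N'_2 = 124·cos(-2.4°) − 19·2.602 = 74.4; c'Δl = 26.54; W sinα = -5.2
Slice 3: Δl = 1.3/cos5.1° = 1.305 m; N'_3 = 96·cos5.1° − 17·1.305 = 73.4; c'Δl = 13.31; W sinα = 8.5
Slice 4: Δl = 1.8/cos11.1° = 1.834 m; N'_4 = 150·cos11.1° − 26·1.834 = 99.5; c'Δl = 18.71; W sinα = 28.9
Slice 5: Δl = 1.8/cos18.2° = 1.895 m; N'_5 = 134·cos18.2° − 39·1.895 = 53.4; c'Δl = 19.33; W sinα = 41.9
Slice 6: Δl = 2.4/cos26.8° = 2.689 m; N'_6 = 136·cos26.8° − 20·2.689 = 67.6; c'Δl = 27.43; W sinα = 61.3
Slice 7: Δl = 2.7/cos38.4° = 3.445 m; N'_7 = 65·cos38.4° − 6·3.445 = 30.3; c'Δl = 35.14; W sinα = 40.4
Σc'Δl = 157.1 kN/m; ΣN' = 416.4 kN/m; ΣW sinα = 171.6 kN/m
Resisting = 157.1 + 416.4·tan31.1° = 157.1 + 251.2 = 408.2 kN/m
FS = 408.2 / 171.6 = 2.379

FS = 2.38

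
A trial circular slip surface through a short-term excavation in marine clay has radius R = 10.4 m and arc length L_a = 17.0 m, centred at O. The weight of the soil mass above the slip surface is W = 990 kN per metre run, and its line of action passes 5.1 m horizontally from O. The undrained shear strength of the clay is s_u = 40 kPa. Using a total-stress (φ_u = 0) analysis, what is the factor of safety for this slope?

Taking moments about the centre O, the resisting moment is provided by the undrained shear strength acting along the arc:
M_R = s_u·L_a·R = 40·17.00·10.4 = 7072.0 kN·m/m
M_D = W·d = 990·5.1 = 5049.0 kN·m/m
FS = M_R / M_D = 7072.0 / 5049.0 = 1.401

FS = 1.40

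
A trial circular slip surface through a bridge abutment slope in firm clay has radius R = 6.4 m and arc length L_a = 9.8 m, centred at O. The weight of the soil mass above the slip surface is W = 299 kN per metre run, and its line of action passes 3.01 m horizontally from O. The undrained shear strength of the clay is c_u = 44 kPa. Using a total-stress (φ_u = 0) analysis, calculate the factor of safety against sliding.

Taking moments about the centre O, the resisting moment is provided by the undrained shear strength acting along the arc:
M_R = c_u·L_a·R = 44·9.80·6.4 = 2759.7 kN·m/m
M_D = W·d = 299·3.01 = 900.0 kN·m/m
FS = M_R / M_D = 2759.7 / 900.0 = 3.066

FS = 3.07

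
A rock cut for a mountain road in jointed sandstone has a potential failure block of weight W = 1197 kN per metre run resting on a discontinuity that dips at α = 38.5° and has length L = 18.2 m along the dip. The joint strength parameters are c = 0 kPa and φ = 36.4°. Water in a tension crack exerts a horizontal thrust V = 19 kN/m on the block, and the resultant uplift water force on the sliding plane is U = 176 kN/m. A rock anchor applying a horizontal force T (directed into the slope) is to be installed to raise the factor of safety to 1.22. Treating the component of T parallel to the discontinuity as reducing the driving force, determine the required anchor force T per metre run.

Resolving forces along and normal to the sliding plane, with the horizontal anchor force T adding T·sinα to the effective normal force and T·cosα acting up the plane against the driving force:
FS = [cL + (W cosα − U − V sinα + T sinα) tanφ] / [W sinα + V cosα − T cosα]
Without the anchor: N' = 749.0 kN/m, driving T_d = 760.0 kN/m, resisting R = 0·18.2 + 749.0·tan36.4° = 552.2 kN/m, FS = 0.73.
Setting FS = 1.22 and solving for T:
1.22·(760.0 − T cos38.5°) = 552.2 + T sin38.5°·tan36.4°
T·(sin38.5°·tan36.4° + 1.22·cos38.5°) = 1.22·760.0 − 552.2
T·(0.6225·0.7373 + 1.22·0.7826) = 927.2 − 552.2 = 375.0
T·1.4137 = 375.0
T = 265.3 kN/m

T = 265 kN/m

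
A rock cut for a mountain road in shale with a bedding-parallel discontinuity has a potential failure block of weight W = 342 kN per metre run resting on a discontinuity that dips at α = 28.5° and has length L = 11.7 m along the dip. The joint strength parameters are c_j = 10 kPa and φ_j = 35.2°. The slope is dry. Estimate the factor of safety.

Resolving the block weight along and normal to the plane and applying the Mohr–Coulomb strength on the joint:
N' = W cosα = 342·cos28.5° = 300.6 kN/m
Driving force T = W sinα = 342·sin28.5° = 163.2 kN/m
Resisting force R = c_j·L + N'·tanφ_j = 10·11.7 + 300.6·tan35.2° = 117.0 + 212.0 = 329.0 kN/m
FS = R / T = 329.0 / 163.2 = 2.016

FS = 2.02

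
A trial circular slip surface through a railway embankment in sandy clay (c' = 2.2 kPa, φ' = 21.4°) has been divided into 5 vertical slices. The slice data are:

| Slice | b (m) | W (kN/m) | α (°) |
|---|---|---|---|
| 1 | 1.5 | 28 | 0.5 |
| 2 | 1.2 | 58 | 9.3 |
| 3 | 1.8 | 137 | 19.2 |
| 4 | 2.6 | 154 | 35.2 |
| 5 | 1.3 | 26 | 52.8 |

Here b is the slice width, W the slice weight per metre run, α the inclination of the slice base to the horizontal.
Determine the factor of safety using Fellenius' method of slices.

Ordinary method of slices: FS = Σ[c'·Δl_i + (W_i cosα_i)·tanφ'] / Σ W_i sinα_i, with Δl_i = b_i / cosα_i.
Slice 1: Δl = 1.5/cos0.5° = 1.500 m; N'_1 = 28·cos0.5° = 28.0; c'Δl = 3.30; W sinα = 0.2
Slice 2: Δl = 1.2/cos9.3° = 1.216 m; N'_2 = 58·cos9.3° = 57.2; c'Δl = 2.68; W sinα = 9.4
Slice 3: Δl = 1.8/cos19.2° = 1.906 m; N'_3 = 137·cos19.2° = 129.4; c'Δl = 4.19; W sinα = 45.1
Slice 4: Δl = 2.6/cos35.2° = 3.182 m; N'_4 = 154·cos35.2° = 125.8; c'Δl = 7.00; W sinα = 88.8
Slice 5: Δl = 1.3/cos52.8° = 2.150 m; N'_5 = 26·cos52.8° = 15.7; c'Δl = 4.73; W sinα = 20.7
Σc'Δl = 21.9 kN/m; ΣN' = 356.2 kN/m; ΣW sinα = 164.2 kN/m
Resisting = 21.9 + 356.2·tan21.4° = 21.9 + 139.6 = 161.5 kN/m
FS = 161.5 / 164.2 = 0.984

FS = 0.98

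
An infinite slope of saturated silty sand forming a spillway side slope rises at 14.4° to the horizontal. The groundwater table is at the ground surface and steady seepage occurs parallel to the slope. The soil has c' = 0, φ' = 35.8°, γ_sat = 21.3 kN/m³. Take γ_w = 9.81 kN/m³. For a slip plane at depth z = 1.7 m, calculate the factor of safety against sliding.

FS = 1.52

With seepage parallel to the slope and the water table at the surface, the effective normal stress on the slip plane uses the buoyant unit weight γ' = γ_sat − γ_w while the driving shear stress uses γ_sat:
FS = [c' + γ' z cos²β tanφ'] / [γ_sat z sinβ cosβ]
(For c' = 0 this reduces to FS = (γ'/γ_sat)·tanφ'/tanβ.)
γ' = 21.3 − 9.81 = 11.49 kN/m³
Numerator = 0.0 + 11.49·1.7·cos²14.4°·tan35.8° = 0.0 + 11.49·1.7·0.9382·0.7212 = 13.216 kPa
Denominator = 21.3·1.7·sin14.4°·cos14.4° = 21.3·1.7·0.2487·0.9686 = 8.722 kPa
FS = 13.216 / 8.722 = 1.515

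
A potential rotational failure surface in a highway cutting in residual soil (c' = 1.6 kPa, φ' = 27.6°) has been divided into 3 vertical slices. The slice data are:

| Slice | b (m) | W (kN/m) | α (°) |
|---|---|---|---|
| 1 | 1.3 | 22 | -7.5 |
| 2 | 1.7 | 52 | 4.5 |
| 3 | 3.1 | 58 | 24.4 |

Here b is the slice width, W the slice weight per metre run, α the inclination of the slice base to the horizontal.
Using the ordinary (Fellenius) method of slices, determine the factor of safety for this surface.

FS = 3.04

Ordinary method of slices: FS = Σ[c'·Δl_i + (W_i cosα_i)·tanφ'] / Σ W_i sinα_i, with Δl_i = b_i / cosα_i.
Slice 1: Δl = 1.3/cos(-7.5°) = 1.311 m; N'_1 = 22·cos(-7.5°) = 21.8; c'Δl = 2.10; W sinα = -2.9
Slice 2: Δl = 1.7/cos4.5° = 1.705 m; N'_2 = 52·cos4.5° = 51.8; c'Δl = 2.73; W sinα = 4.1
Slice 3: Δl = 3.1/cos24.4° = 3.404 m; N'_3 = 58·cos24.4° = 52.8; c'Δl = 5.45; W sinα = 24.0
Σc'Δl = 10.3 kN/m; ΣN' = 126.5 kN/m; ΣW sinα = 25.2 kN/m
Resisting = 10.3 + 126.5·tan27.6° = 10.3 + 66.1 = 76.4 kN/m
FS = 76.4 / 25.2 = 3.035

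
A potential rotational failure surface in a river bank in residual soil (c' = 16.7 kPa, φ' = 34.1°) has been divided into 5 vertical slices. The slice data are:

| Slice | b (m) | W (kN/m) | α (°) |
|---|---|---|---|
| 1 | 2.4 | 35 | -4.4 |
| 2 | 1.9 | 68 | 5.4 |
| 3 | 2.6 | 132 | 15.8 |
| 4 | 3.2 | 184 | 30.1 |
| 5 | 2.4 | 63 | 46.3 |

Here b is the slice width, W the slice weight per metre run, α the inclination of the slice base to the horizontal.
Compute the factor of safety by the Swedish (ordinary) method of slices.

Ordinary method of slices: FS = Σ[c'·Δl_i + (W_i cosα_i)·tanφ'] / Σ W_i sinα_i, with Δl_i = b_i / cosα_i.
Slice 1: Δl = 2.4/cos(-4.4°) = 2.407 m; N'_1 = 35·cos(-4.4°) = 34.9; c'Δl = 40.20; W sinα = -2.7
Slice 2: Δl = 1.9/cos5.4° = 1.908 m; N'_2 = 68·cos5.4° = 67.7; c'Δl = 31.87; W sinα = 6.4
Slice 3: Δl = 2.6/cos15.8° = 2.702 m; N'_3 = 132·cos15.8° = 127.0; c'Δl = 45.12; W sinα = 35.9
Slice 4: Δl = 3.2/cos30.1° = 3.699 m; N'_4 = 184·cos30.1° = 159.2; c'Δl = 61.77; W sinα = 92.3
Slice 5: Δl = 2.4/cos46.3° = 3.474 m; N'_5 = 63·cos46.3° = 43.5; c'Δl = 58.01; W sinα = 45.5
Σc'Δl = 237.0 kN/m; ΣN' = 432.3 kN/m; ΣW sinα = 177.5 kN/m
Resisting = 237.0 + 432.3·tan34.1° = 237.0 + 292.7 = 529.7 kN/m
FS = 529.7 / 177.5 = 2.984

FS = 2.98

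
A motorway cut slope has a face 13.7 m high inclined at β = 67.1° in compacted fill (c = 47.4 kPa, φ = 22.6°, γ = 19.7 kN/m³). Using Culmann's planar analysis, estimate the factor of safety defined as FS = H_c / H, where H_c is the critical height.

H_c = (4c/γ) · sinβ cosφ / [1 − cos(β − φ)]
    = (4·47.4/19.7) · sin67.1°·cos22.6° / [1 − cos44.5°]
    = 9.624 · 0.8504 / 0.2867 = 28.54 m
FS = H_c / H = 28.54 / 13.7 = 2.084

FS = 2.08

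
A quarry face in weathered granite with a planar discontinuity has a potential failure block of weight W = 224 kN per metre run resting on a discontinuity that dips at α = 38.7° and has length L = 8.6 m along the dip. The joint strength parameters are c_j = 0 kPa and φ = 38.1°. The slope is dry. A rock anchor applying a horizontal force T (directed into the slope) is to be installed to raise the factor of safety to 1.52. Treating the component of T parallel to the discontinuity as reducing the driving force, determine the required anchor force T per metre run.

T = 45 kN/m

Resolving forces along and normal to the sliding plane, with the horizontal anchor force T adding T·sinα to the effective normal force and T·cosα acting up the plane against the driving force:
FS = [c_jL + (W cosα + T sinα) tanφ] / [W sinα − T cosα]
Without the anchor: N' = 174.8 kN/m, driving T_d = 140.1 kN/m, resisting R = 0·8.6 + 174.8·tan38.1° = 137.1 kN/m, FS = 0.98.
Setting FS = 1.52 and solving for T:
1.52·(140.1 − T cos38.7°) = 137.1 + T sin38.7°·tan38.1°
T·(sin38.7°·tan38.1° + 1.52·cos38.7°) = 1.52·140.1 − 137.1
T·(0.6252·0.7841 + 1.52·0.7804) = 212.9 − 137.1 = 75.8
T·1.6765 = 75.8
T = 45.2 kN/m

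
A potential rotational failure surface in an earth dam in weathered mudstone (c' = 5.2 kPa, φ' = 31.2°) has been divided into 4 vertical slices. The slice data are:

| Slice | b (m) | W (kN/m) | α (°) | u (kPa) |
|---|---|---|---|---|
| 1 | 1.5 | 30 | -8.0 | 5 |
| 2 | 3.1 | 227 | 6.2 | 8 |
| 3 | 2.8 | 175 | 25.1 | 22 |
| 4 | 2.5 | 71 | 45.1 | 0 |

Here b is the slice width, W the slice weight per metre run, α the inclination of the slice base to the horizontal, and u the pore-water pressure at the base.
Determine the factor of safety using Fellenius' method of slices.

Ordinary method of slices: FS = Σ[c'·Δl_i + (W_i cosα_i − u_i·Δl_i)·tanφ'] / Σ W_i sinα_i, with Δl_i = b_i / cosα_i.
Slice 1: Δl = 1.5/cos(-8.0°) = 1.515 m; N'_1 = 30·cos(-8.0°) − 5·1.515 = 22.1; c'Δl = 7.88; W sinα = -4.2
Slice 2: Δl = 3.1/cos6.2° = 3.118 m; N'_2 = 227·cos6.2° − 8·3.118 = 200.7; c'Δl = 16.21; W sinα = 24.5
Slice 3: Δl = 2.8/cos25.1° = 3.092 m; N'_3 = 175·cos25.1° − 22·3.092 = 90.5; c'Δl = 16.08; W sinα = 74.2
Slice 4: Δl = 2.5/cos45.1° = 3.542 m; N'_4 = 71·cos45.1° − 0·3.542 = 50.1; c'Δl = 18.42; W sinα = 50.3
Σc'Δl = 58.6 kN/m; ΣN' = 363.4 kN/m; ΣW sinα = 144.9 kN/m
Resisting = 58.6 + 363.4·tan31.2° = 58.6 + 220.1 = 278.7 kN/m
FS = 278.7 / 144.9 = 1.924

FS = 1.92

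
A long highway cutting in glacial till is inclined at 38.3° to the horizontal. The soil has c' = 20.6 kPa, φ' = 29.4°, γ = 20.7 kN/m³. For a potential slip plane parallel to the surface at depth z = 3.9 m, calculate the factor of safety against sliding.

For an infinite slope with a slip plane parallel to the surface (no pore pressure): FS = [c' + γz cos²β tanφ'] / [γz sinβ cosβ].
γz = 20.7·3.9 = 80.73 kN/m²
Numerator = 20.6 + 80.73·cos²38.3°·tan29.4° = 20.6 + 80.73·0.6159·0.5635 = 48.616 kPa
Denominator = 80.73·sin38.3°·cos38.3° = 80.73·0.6198·0.7848 = 39.266 kPa
FS = 48.616 / 39.266 = 1.238

FS = 1.24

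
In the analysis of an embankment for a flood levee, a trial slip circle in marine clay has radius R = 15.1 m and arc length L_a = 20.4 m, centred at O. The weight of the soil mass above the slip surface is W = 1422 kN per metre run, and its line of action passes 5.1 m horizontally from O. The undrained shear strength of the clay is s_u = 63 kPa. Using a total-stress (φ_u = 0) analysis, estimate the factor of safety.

Taking moments about the centre O, the resisting moment is provided by the undrained shear strength acting along the arc:
M_R = s_u·L_a·R = 63·20.40·15.1 = 19406.5 kN·m/m
M_D = W·d = 1422·5.1 = 7252.2 kN·m/m
FS = M_R / M_D = 19406.5 / 7252.2 = 2.676

FS = 2.68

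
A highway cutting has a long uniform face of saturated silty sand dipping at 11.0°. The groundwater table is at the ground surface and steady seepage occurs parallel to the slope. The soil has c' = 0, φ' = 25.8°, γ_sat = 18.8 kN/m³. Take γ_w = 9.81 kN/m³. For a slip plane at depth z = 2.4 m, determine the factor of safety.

FS = 1.19

With seepage parallel to the slope and the water table at the surface, the effective normal stress on the slip plane uses the buoyant unit weight γ' = γ_sat − γ_w while the driving shear stress uses γ_sat:
FS = [c' + γ' z cos²β tanφ'] / [γ_sat z sinβ cosβ]
(For c' = 0 this reduces to FS = (γ'/γ_sat)·tanφ'/tanβ.)
γ' = 18.8 − 9.81 = 8.99 kN/m³
Numerator = 0.0 + 8.99·2.4·cos²11.0°·tan25.8° = 0.0 + 8.99·2.4·0.9636·0.4834 = 10.051 kPa
Denominator = 18.8·2.4·sin11.0°·cos11.0° = 18.8·2.4·0.1908·0.9816 = 8.451 kPa
FS = 10.051 / 8.451 = 1.189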